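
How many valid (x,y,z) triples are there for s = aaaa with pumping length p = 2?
3

For s = 'aaaa' with pumping length p = 2:

Constraints: |xy| ≤ 2, |y| > 0

Valid decompositions (|xy| ≤ p, |y| ≥ 1):
  • x='', y='a', z='aaa'
  • x='a', y='a', z='aa'
  • x='', y='aa', z='aa'

Total count: 3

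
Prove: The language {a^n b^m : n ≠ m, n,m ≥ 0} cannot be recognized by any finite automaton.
Assume for contradiction that L is regular, and let p ≥ 1 be the pumping length given by the pumping lemma.
Choose s = a^p b^(p + p!). Then s ∈ L because p ≠ p + p! (as p! ≥ 1), and |s| ≥ p.
By the pumping lemma, s = xyz for some x, y, z with |xy| ≤ p, |y| ≥ 1, and xy^i z ∈ L for every i ≥ 0.
Since |xy| ≤ p and the first p symbols of s are all a's, y = a^k for some k with 1 ≤ k ≤ p.
For every i ≥ 0, xy^i z = a^(p + (i − 1)k) b^(p + p!).

Because 1 ≤ k ≤ p, k divides p!. Let t = p!/k (a positive integer) and take i = t + 1.
Then the number of a's is p + tk = p + p!, which equals the number of b's.
So xy^(t+1) z = a^(p + p!) b^(p + p!) has equally many a's and b's and is NOT in L.

This contradicts the pumping lemma, which requires xy^i z ∈ L for all i ≥ 0.
Hence L = {a^n b^m : n ≠ m, n,m ≥ 0} is not regular. ∎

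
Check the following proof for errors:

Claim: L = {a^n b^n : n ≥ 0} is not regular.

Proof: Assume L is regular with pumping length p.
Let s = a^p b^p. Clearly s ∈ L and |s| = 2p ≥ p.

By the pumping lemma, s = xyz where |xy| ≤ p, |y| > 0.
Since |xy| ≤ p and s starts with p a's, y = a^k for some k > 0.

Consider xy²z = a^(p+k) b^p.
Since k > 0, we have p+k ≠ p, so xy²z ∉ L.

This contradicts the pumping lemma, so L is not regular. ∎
The proof is correct.

This proof is valid because:
1. The string s = a^p b^p is correctly in L
2. The decomposition analysis is correct: y must consist only of a's
3. The contradiction is valid: pumping increases a's but not b's
4. The conclusion follows logically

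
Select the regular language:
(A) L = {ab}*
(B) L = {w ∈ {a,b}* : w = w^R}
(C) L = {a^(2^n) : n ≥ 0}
(A) {ab}*

(A) L = {ab}* is regular.

This can be recognized by a finite automaton (DFA/NFA).
Regular expressions like {ab}* define regular languages.

The other choices are not regular:
- {w ∈ {a,b}* : w = w^R}: After pumping, the string is no longer symmetric
- {a^(2^n) : n ≥ 0}: After pumping, length is no longer a power of 2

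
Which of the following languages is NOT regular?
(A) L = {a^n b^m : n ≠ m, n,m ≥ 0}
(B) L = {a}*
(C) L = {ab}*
(A) {a^n b^m : n ≠ m, n,m ≥ 0}

(A) L = {a^n b^m : n ≠ m, n,m ≥ 0} is NOT regular.

The pumping lemma can be used to prove this:
After pumping a's, we can make n = m

The other languages are regular because they can be recognized by finite automata.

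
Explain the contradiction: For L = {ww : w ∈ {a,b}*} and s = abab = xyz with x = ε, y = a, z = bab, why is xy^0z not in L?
xy⁰z = bab ∉ L

Pumping with i = 0 replaces y = a by y⁰ = ε:
- Original: s = xyz = abab; abab splits into halves ab · ab, which are equal, so it is in L (w = ab)
- Pumped: xy⁰z = ε · ε · bab = bab
- bab has odd length 3, so it cannot be written as ww and is not in L

The pumping lemma would require xy⁰z ∈ L, so this decomposition yields a contradiction.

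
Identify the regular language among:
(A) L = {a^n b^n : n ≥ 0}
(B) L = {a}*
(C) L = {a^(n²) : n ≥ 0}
(B) {a}*

(B) L = {a}* is regular.

This can be recognized by a finite automaton (DFA/NFA).
Regular expressions like {a}* define regular languages.

The other choices are not regular:
- {a^(n²) : n ≥ 0}: After pumping, length is no longer a perfect square
- {a^n b^n : n ≥ 0}: After pumping, the number of a's and b's become unequal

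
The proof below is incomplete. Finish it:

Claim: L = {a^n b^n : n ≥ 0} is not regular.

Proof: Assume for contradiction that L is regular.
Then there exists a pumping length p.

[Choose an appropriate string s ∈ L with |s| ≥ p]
s = a^p b^p

This string is in L (has equal a's and b's) and has length 2p ≥ p.
Any decomposition xyz with |xy| ≤ p means y consists only of a's,
so pumping will unbalance the counts.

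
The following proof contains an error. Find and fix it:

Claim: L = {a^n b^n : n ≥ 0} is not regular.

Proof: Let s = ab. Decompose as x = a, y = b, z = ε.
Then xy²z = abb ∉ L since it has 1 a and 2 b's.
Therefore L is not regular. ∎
Error: The string s = ab might be shorter than the pumping length p.

Correction: Choose s = a^p b^p to ensure |s| ≥ p. Also, the decomposition is wrong: with |xy| ≤ p, y cannot include b's when s starts with p a's.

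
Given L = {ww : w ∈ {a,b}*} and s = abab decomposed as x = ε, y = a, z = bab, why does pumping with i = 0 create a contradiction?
xy⁰z = bab ∉ L

Pumping with i = 0 replaces y = a by y⁰ = ε:
- Original: s = xyz = abab; abab splits into halves ab · ab, which are equal, so it is in L (w = ab)
- Pumped: xy⁰z = ε · ε · bab = bab
- bab has odd length 3, so it cannot be written as ww and is not in L

The pumping lemma would require xy⁰z ∈ L, so this decomposition yields a contradiction.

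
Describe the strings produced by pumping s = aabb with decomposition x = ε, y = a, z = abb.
{xy^i z : i ≥ 0} = {a^(i+1) b^2 : i ≥ 0} = {abb, aabb, aaabb, ...}

With x = ε, y = a, z = abb: Starting with aabb and pumping the first 'a' (z = abb keeps the second 'a'), we get strings with i+1 a's followed by 2 b's for i = 0, 1, 2, ...; note bb is not produced because z always contributes one a.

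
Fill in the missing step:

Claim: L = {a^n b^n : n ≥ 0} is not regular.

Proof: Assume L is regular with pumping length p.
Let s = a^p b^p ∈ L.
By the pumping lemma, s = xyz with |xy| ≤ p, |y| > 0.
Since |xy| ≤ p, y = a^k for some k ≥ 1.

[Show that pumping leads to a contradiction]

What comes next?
Consider xy²z = a^(p+k) b^p.

Since k ≥ 1, we have p + k > p.
So xy²z has more a's than b's: (p+k) a's vs p b's.
This means xy²z ∉ L because a^n b^n requires equal counts.

This contradicts the pumping lemma which states xy²z ∈ L.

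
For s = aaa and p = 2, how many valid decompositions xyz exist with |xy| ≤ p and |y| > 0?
3

For s = 'aaa' with pumping length p = 2:

Constraints: |xy| ≤ 2, |y| > 0

Valid decompositions (|xy| ≤ p, |y| ≥ 1):
  • x='', y='a', z='aa'
  • x='a', y='a', z='a'
  • x='', y='aa', z='a'

Total count: 3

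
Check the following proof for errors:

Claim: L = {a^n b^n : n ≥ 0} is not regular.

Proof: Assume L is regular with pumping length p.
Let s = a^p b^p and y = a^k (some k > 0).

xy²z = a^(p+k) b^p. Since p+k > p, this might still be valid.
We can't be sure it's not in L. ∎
The proof is INCORRECT.

Error: The conclusion is wrong.
xy²z = a^(p+k) b^p is definitely NOT in L because the number of a's (p+k) ≠ number of b's (p).
The proof incorrectly doubts what is actually a valid contradiction.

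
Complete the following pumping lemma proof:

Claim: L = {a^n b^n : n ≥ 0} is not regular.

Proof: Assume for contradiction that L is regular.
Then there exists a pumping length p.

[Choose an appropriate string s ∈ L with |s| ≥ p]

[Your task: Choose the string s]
s = a^p b^p

This string is in L (has equal a's and b's) and has length 2p ≥ p.
Any decomposition xyz with |xy| ≤ p means y consists only of a's,
so pumping will unbalance the counts.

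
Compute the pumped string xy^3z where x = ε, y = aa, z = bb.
aaaaaabb

Given x = '', y = 'aa', z = 'bb' and i = 3:

xy^3z = x + y·y·...·y (3 times) + z
       = '' + 'aa'^3 + 'bb'
       = '' + 'aaaaaa' + 'bb'
       = 'aaaaaabb'

The pumped string is 'aaaaaabb' with length 8.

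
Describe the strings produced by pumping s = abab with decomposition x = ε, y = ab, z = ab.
{xy^i z : i ≥ 0} = {(ab)^(i+1) : i ≥ 0} = {ab, abab, ababab, ...}

With x = ε, y = ab, z = ab: Pumping 'ab' gives strings of alternating a's and b's.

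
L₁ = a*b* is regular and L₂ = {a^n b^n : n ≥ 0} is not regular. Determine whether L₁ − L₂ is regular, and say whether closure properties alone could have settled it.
No — L₁ − L₂ is not regular.

a*b* − {a^n b^n} = {a^n b^m : n ≠ m}. If this were regular, then its complement intersected with a*b*, namely {a^n b^n : n ≥ 0}, would be regular too (closure under complement and intersection) — contradiction. So L₁ − L₂ is not regular.

Note that the bare facts "L₁ regular, L₂ non-regular" do not settle the question by themselves: the closure of regular languages under ∪, ∩, complement and difference applies only when BOTH operands are regular. With a non-regular operand the result can come out regular or non-regular depending on the specific languages, so one has to work out L₁ − L₂ for this particular pair, as above.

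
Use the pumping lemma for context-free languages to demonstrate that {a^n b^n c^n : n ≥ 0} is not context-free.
Assume for contradiction that L is context-free, and let p ≥ 1 be the pumping length given by the pumping lemma for CFLs.
Choose s = a^p b^p c^p. Then s ∈ L and |s| = 3p ≥ p.
By the CFL pumping lemma, s = uvxyz for some u, v, x, y, z with |vxy| ≤ p, |vy| ≥ 1, and uv^i xy^i z ∈ L for every i ≥ 0.

Because |vxy| ≤ p, the window vxy cannot contain both an a and a c: any substring of s containing both must include the entire block b^p plus at least one a and one c, so it has length ≥ p + 2 > p.
Hence at least one of the letters a, c does not occur in vy at all.

Take i = 0: the string uxz is obtained from s by deleting |vy| ≥ 1 symbols, so |uxz| = 3p − |vy| < 3p.
But the letter (a or c) that does not occur in vy still occurs exactly p times in uxz. Every string of L with exactly p copies of some letter is a^p b^p c^p, of length 3p. Since |uxz| < 3p, uxz ∉ L.

This contradicts the CFL pumping lemma, which requires uv^i xy^i z ∈ L for all i ≥ 0.
Hence L = {a^n b^n c^n : n ≥ 0} is not context-free. ∎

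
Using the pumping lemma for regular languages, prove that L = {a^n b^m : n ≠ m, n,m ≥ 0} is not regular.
Assume for contradiction that L is regular, and let p ≥ 1 be the pumping length given by the pumping lemma.
Choose s = a^p b^(p + p!). Then s ∈ L because p ≠ p + p! (as p! ≥ 1), and |s| ≥ p.
By the pumping lemma, s = xyz for some x, y, z with |xy| ≤ p, |y| ≥ 1, and xy^i z ∈ L for every i ≥ 0.
Since |xy| ≤ p and the first p symbols of s are all a's, y = a^k for some k with 1 ≤ k ≤ p.
For every i ≥ 0, xy^i z = a^(p + (i − 1)k) b^(p + p!).

Because 1 ≤ k ≤ p, k divides p!. Let t = p!/k (a positive integer) and take i = t + 1.
Then the number of a's is p + tk = p + p!, which equals the number of b's.
So xy^(t+1) z = a^(p + p!) b^(p + p!) has equally many a's and b's and is NOT in L.

This contradicts the pumping lemma, which requires xy^i z ∈ L for all i ≥ 0.
Hence L = {a^n b^m : n ≠ m, n,m ≥ 0} is not regular. ∎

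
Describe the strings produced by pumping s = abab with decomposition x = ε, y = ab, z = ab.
{xy^i z : i ≥ 0} = {(ab)^(i+1) : i ≥ 0} = {ab, abab, ababab, ...}

With x = ε, y = ab, z = ab: Pumping 'ab' gives strings of alternating a's and b's.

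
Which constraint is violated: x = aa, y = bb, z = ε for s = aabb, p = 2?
Violated: |xy| ≤ p

The decomposition x = aa, y = bb, z = ε for s = aabb with p = 2
violates the constraint: |xy| ≤ p

|xy| = |aabb| = 4 > 2 = p. The decomposition puts too many characters in xy.

Pumping lemma constraints:
1. xyz = s (decomposition is valid)
2. |xy| ≤ p
3. |y| > 0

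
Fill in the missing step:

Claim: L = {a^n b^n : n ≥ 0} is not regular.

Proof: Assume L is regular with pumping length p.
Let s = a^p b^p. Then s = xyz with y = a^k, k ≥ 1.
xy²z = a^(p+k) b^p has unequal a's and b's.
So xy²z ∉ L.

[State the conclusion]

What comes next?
This contradicts the pumping lemma for regular languages,
which guarantees xy^i z ∈ L for all i ≥ 0.

Since our assumption that L is regular leads to a contradiction,
we conclude that L = {a^n b^n : n ≥ 0} is NOT regular. ∎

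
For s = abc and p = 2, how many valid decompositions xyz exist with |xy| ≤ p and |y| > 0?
3

For s = 'abc' with pumping length p = 2:

Constraints: |xy| ≤ 2, |y| > 0

Valid decompositions (|xy| ≤ p, |y| ≥ 1):
  • x='', y='a', z='bc'
  • x='a', y='b', z='c'
  • x='', y='ab', z='c'

Total count: 3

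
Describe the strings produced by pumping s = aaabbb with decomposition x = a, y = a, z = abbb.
{xy^i z : i ≥ 0} = {a^(2+i) b^3 : i ≥ 0} = {aabbb, aaabbb, aaaabbb, ...}

With x = a, y = a, z = abbb: Starting with aaabbb and pumping the second 'a', we get strings with 2+i a's followed by 3 b's for i = 0, 1, 2, ...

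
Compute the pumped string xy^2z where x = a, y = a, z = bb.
aaabb

Given x = 'a', y = 'a', z = 'bb' and i = 2:

xy^2z = x + y·y·...·y (2 times) + z
       = 'a' + 'a'^2 + 'bb'
       = 'a' + 'aa' + 'bb'
       = 'aaabb'

The pumped string is 'aaabb' with length 5.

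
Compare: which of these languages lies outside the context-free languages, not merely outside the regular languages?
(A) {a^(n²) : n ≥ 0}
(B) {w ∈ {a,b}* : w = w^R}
(A) {a^(n²) : n ≥ 0}

(A) {a^(n²) : n ≥ 0} requires the CFL pumping lemma.

- {w ∈ {a,b}* : w = w^R} is context-free (but not regular)
  • Can be shown non-regular with the regular pumping lemma
  • After pumping, the string is no longer symmetric

- {a^(n²) : n ≥ 0} is NOT context-free
  • Requires the CFL pumping lemma to prove
  • Gaps between squares grow unboundedly

The CFL pumping lemma is "stronger" in that it can prove non-membership
in the larger class of context-free languages.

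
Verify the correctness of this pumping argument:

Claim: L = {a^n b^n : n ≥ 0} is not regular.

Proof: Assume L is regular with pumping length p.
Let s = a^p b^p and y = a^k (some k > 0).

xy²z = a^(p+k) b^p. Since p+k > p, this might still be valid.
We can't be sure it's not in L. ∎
The proof is INCORRECT.

Error: The conclusion is wrong.
xy²z = a^(p+k) b^p is definitely NOT in L because the number of a's (p+k) ≠ number of b's (p).
The proof incorrectly doubts what is actually a valid contradiction.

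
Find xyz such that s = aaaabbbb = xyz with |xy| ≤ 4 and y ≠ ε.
x = 'aa', y = 'a', z = 'abbbb'

For s = aaaabbbb and p = 4, one valid decomposition is:
- x = 'aa' (length 2)
- y = 'a' (length 1)
- z = 'abbbb' (length 5)

Verification:
- xyz = 'aa' + 'a' + 'abbbb' = aaaabbbb ✓
- |xy| = 3 ≤ 4 ✓
- |y| = 1 > 0 ✓

All pumping lemma constraints are satisfied.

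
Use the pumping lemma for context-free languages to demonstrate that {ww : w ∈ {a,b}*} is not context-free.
Assume for contradiction that L is context-free, and let p ≥ 1 be the pumping length given by the pumping lemma for CFLs.
Choose s = a^p b^p a^p b^p. Then s ∈ L (take w = a^p b^p) and |s| = 4p ≥ p.
By the CFL pumping lemma, s = uvxyz for some u, v, x, y, z with |vxy| ≤ p, |vy| ≥ 1, and uv^i xy^i z ∈ L for every i ≥ 0.

Write s as four blocks A₁ B₁ A₂ B₂ with A₁ = A₂ = a^p and B₁ = B₂ = b^p. Since |vxy| ≤ p, the window vxy lies inside at most two adjacent blocks. Take i = 0 and let t = uxz, so |t| = 4p − |vy| with 1 ≤ |vy| ≤ p. If |t| is odd, t ∉ L immediately, so assume |vy| is even (hence |vy| ≥ 2) and |t|/2 = 2p − |vy|/2, which satisfies p ≤ |t|/2 ≤ 2p − 1.

Case 1 (vxy inside A₁B₁): t = a^(p−j) b^(p−l) a^p b^p with j + l = |vy|. The second half of t has length < 2p, so it is a suffix of the trailing a^p b^p and ends in b; the first half is a^(p−j) b^(p−l) a^((j+l)/2), which ends in a because (j+l)/2 ≥ 1. The halves differ, so t ∉ L.

Case 2 (vxy inside B₁A₂, straddling the middle): t = a^p b^(p−j) a^(p−l) b^p with j + l = |vy|. If t = ww, then w is a prefix of t of length ≥ p, so w begins with a^p; and w is a suffix of t of length ≥ p, so w ends with b^p. That forces |w| ≥ 2p, contradicting |w| = |t|/2 ≤ 2p − 1. So t ∉ L.

Case 3 (vxy inside A₂B₂): t = a^p b^p a^(p−j) b^(p−l) with j + l = |vy|. The first half of t is a prefix of a^p b^p, so it begins with a; the second half is b^((j+l)/2) a^(p−j) b^(p−l), which begins with b. The halves differ, so t ∉ L.

In every case uv⁰xy⁰z = uxz ∉ L.

This contradicts the CFL pumping lemma, which requires uv^i xy^i z ∈ L for all i ≥ 0.
Hence L = {ww : w ∈ {a,b}*} is not context-free. ∎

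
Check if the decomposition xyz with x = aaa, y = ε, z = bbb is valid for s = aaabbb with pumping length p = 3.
Violated: |y| > 0

The decomposition x = aaa, y = ε, z = bbb for s = aaabbb with p = 3
violates the constraint: |y| > 0

|y| = 0, but the pumping lemma requires |y| > 0 (y must be non-empty).

Pumping lemma constraints:
1. xyz = s (decomposition is valid)
2. |xy| ≤ p
3. |y| > 0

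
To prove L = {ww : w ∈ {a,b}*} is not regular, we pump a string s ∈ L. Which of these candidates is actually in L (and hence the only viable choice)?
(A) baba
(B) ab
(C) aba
(A) baba

The pumping lemma is applied to a string s that lies in L, so first check membership of each option:
- (A) baba splits into halves ba · ba, which are equal, so it is in L (w = ba) ✓
- (B) ab has length 2; its halves are a and b, which differ, so it is not in L ✗
- (C) aba has odd length 3, so it cannot be written as ww and is not in L ✗

Only (A) baba is in L, so it is the only candidate that could play the role of s.
(In a complete proof one picks s in terms of the pumping length p so that |s| ≥ p is guaranteed; a fixed string like baba illustrates the shape of such an s.)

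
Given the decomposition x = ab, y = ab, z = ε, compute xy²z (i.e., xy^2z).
ababab

Given x = 'ab', y = 'ab', z = '' and i = 2:

xy^2z = x + y·y·...·y (2 times) + z
       = 'ab' + 'ab'^2 + ''
       = 'ab' + 'abab' + ''
       = 'ababab'

The pumped string is 'ababab' with length 6.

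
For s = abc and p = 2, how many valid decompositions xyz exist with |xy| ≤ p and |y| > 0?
3

For s = 'abc' with pumping length p = 2:

Constraints: |xy| ≤ 2, |y| > 0

Valid decompositions (|xy| ≤ p, |y| ≥ 1):
  • x='', y='a', z='bc'
  • x='a', y='b', z='c'
  • x='', y='ab', z='c'

Total count: 3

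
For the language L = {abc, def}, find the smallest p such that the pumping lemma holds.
p = 4

For a finite language L, the pumping lemma holds vacuously if p > max|s| for s ∈ L.

The longest string in L = {abc, def} has length 3.
If p = 4, then no string s ∈ L has |s| ≥ p, so the condition is vacuously true.

The minimum pumping length is p = 4.

Why no smaller p works: for any p ≤ 3, the longest string s ∈ L has |s| = 3 ≥ p, so it would
have to be pumpable; but pumping up (i = 2, 3, ...) produces ever longer strings, which cannot all lie in the
finite language L. So the pumping property fails for every p ≤ 3.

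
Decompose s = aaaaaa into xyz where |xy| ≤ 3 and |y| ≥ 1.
x = 'aa', y = 'a', z = 'aaa'

For s = aaaaaa and p = 3, one valid decomposition is:
- x = 'aa' (length 2)
- y = 'a' (length 1)
- z = 'aaa' (length 3)

Verification:
- xyz = 'aa' + 'a' + 'aaa' = aaaaaa ✓
- |xy| = 3 ≤ 3 ✓
- |y| = 1 > 0 ✓

All pumping lemma constraints are satisfied.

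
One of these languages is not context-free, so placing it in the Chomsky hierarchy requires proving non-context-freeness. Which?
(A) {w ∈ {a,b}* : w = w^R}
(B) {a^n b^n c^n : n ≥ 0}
(B) {a^n b^n c^n : n ≥ 0}

(B) {a^n b^n c^n : n ≥ 0} requires the CFL pumping lemma.

- {w ∈ {a,b}* : w = w^R} is context-free (but not regular)
  • Can be shown non-regular with the regular pumping lemma
  • After pumping, the string is no longer symmetric

- {a^n b^n c^n : n ≥ 0} is NOT context-free
  • Requires the CFL pumping lemma to prove
  • Cannot maintain three equal counts simultaneously

The CFL pumping lemma is "stronger" in that it can prove non-membership
in the larger class of context-free languages.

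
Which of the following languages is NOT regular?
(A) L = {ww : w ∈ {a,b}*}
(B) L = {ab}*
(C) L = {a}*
(A) {ww : w ∈ {a,b}*}

(A) L = {ww : w ∈ {a,b}*} is NOT regular.

The pumping lemma can be used to prove this:
After pumping, the two halves no longer match

The other languages are regular because they can be recognized by finite automata.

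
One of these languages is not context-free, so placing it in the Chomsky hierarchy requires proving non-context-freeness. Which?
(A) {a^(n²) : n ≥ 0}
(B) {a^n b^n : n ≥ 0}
(A) {a^(n²) : n ≥ 0}

(A) {a^(n²) : n ≥ 0} requires the CFL pumping lemma.

- {a^n b^n : n ≥ 0} is context-free (but not regular)
  • Can be shown non-regular with the regular pumping lemma
  • After pumping, the number of a's and b's become unequal

- {a^(n²) : n ≥ 0} is NOT context-free
  • Requires the CFL pumping lemma to prove
  • Gaps between squares grow unboundedly

The CFL pumping lemma is "stronger" in that it can prove non-membership
in the larger class of context-free languages.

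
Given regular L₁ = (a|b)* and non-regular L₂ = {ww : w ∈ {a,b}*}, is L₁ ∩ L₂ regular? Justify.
No — L₁ ∩ L₂ is not regular.

(a|b)* is all strings over {a,b}, so L₁ ∩ L₂ = {ww : w ∈ {a,b}*} = L₂ itself, which is not regular (pump s = a^p b a^p b).

Note that the bare facts "L₁ regular, L₂ non-regular" do not settle the question by themselves: the closure of regular languages under ∪, ∩, complement and difference applies only when BOTH operands are regular. With a non-regular operand the result can come out regular or non-regular depending on the specific languages, so one has to work out L₁ ∩ L₂ for this particular pair, as above.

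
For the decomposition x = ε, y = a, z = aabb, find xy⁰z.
aabb

Given x = '', y = 'a', z = 'aabb' and i = 0:

xy^0z = x + y·y·...·y (0 times) + z
       = '' + 'a'^0 + 'aabb'
       = '' + '' + 'aabb'
       = 'aabb'

The pumped string is 'aabb' with length 4.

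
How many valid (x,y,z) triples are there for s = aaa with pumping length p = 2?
3

For s = 'aaa' with pumping length p = 2:

Constraints: |xy| ≤ 2, |y| > 0

Valid decompositions (|xy| ≤ p, |y| ≥ 1):
  • x='', y='a', z='aa'
  • x='a', y='a', z='a'
  • x='', y='aa', z='a'

Total count: 3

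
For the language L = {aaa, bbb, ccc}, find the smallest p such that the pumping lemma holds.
p = 4

For a finite language L, the pumping lemma holds vacuously if p > max|s| for s ∈ L.

The longest string in L = {aaa, bbb, ccc} has length 3.
If p = 4, then no string s ∈ L has |s| ≥ p, so the condition is vacuously true.

The minimum pumping length is p = 4.

Why no smaller p works: for any p ≤ 3, the longest string s ∈ L has |s| = 3 ≥ p, so it would
have to be pumpable; but pumping up (i = 2, 3, ...) produces ever longer strings, which cannot all lie in the
finite language L. So the pumping property fails for every p ≤ 3.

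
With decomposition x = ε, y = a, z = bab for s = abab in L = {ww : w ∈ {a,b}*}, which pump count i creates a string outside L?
i = 0

xy⁰z = ε · ε · bab = bab; bab has odd length 3, so it cannot be written as ww and is not in L.
(Other choices also work, e.g. i = 2, 3; only i = 1 is guaranteed to stay in L since xy¹z = s.)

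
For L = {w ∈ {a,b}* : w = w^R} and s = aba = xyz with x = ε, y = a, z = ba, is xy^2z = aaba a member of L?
No

xy²z = ε · aa · ba = aaba.
aaba reversed is abaa ≠ aaba, so it is not a palindrome and is not in L.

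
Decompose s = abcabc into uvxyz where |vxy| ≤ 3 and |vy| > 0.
u='ab', v='c', x='a', y='b', z='c'

For s = abcabc with pumping length p = 3:

One valid decomposition:
- u = 'ab'
- v = 'c'
- x = 'a'
- y = 'b'
- z = 'c'

Verification:
- uvxyz = 'ab' + 'c' + 'a' + 'b' + 'c' = abcabc ✓
- |vxy| = |'cab'| = 3 ≤ 3 ✓
- |vy| = |'cb'| = 2 > 0 ✓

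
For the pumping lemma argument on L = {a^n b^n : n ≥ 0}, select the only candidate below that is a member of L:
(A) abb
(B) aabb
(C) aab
(B) aabb

The pumping lemma is applied to a string s that lies in L, so first check membership of each option:
- (A) abb has 1 a's and 2 b's; 1 ≠ 2, so it is not in L ✗
- (B) aabb = a^2 b^2 has equal counts (2 = 2), so it is in L ✓
- (C) aab has 2 a's and 1 b's; 2 ≠ 1, so it is not in L ✗

Only (B) aabb is in L, so it is the only candidate that could play the role of s.
(In a complete proof one picks s in terms of the pumping length p so that |s| ≥ p is guaranteed; a fixed string like aabb illustrates the shape of such an s.)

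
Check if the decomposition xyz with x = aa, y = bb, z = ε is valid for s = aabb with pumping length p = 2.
Violated: |xy| ≤ p

The decomposition x = aa, y = bb, z = ε for s = aabb with p = 2
violates the constraint: |xy| ≤ p

|xy| = |aabb| = 4 > 2 = p. The decomposition puts too many characters in xy.

Pumping lemma constraints:
1. xyz = s (decomposition is valid)
2. |xy| ≤ p
3. |y| > 0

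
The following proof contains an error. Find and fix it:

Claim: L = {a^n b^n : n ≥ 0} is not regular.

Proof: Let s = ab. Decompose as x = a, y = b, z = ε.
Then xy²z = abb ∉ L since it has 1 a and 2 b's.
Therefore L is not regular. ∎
Error: The string s = ab might be shorter than the pumping length p.

Correction: Choose s = a^p b^p to ensure |s| ≥ p. Also, the decomposition is wrong: with |xy| ≤ p, y cannot include b's when s starts with p a's.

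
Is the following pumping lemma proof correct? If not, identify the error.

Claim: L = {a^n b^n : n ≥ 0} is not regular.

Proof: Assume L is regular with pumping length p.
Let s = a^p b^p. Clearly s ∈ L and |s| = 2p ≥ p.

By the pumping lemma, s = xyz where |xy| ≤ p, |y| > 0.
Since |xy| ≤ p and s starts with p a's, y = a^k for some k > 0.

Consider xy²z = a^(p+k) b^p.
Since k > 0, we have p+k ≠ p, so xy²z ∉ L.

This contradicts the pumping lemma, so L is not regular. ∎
The proof is correct.

This proof is valid because:
1. The string s = a^p b^p is correctly in L
2. The decomposition analysis is correct: y must consist only of a's
3. The contradiction is valid: pumping increases a's but not b's
4. The conclusion follows logically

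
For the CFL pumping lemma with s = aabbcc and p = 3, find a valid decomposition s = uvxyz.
u='aa', v='b', x='b', y='c', z='c'

For s = aabbcc with pumping length p = 3:

One valid decomposition:
- u = 'aa'
- v = 'b'
- x = 'b'
- y = 'c'
- z = 'c'

Verification:
- uvxyz = 'aa' + 'b' + 'b' + 'c' + 'c' = aabbcc ✓
- |vxy| = |'bbc'| = 3 ≤ 3 ✓
- |vy| = |'bc'| = 2 > 0 ✓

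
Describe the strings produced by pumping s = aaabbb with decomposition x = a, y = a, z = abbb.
{xy^i z : i ≥ 0} = {a^(2+i) b^3 : i ≥ 0} = {aabbb, aaabbb, aaaabbb, ...}

With x = a, y = a, z = abbb: Starting with aaabbb and pumping the second 'a', we get strings with 2+i a's followed by 3 b's for i = 0, 1, 2, ...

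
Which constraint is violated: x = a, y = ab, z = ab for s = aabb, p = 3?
Violated: xyz = s

The decomposition x = a, y = ab, z = ab for s = aabb with p = 3
violates the constraint: xyz = s

xyz = 'a' + 'ab' + 'ab' = 'aabab' ≠ 'aabb' = s. The decomposition doesn't reconstruct s.

Pumping lemma constraints:
1. xyz = s (decomposition is valid)
2. |xy| ≤ p
3. |y| > 0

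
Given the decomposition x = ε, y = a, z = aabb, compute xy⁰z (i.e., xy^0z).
aabb

Given x = '', y = 'a', z = 'aabb' and i = 0:

xy^0z = x + y·y·...·y (0 times) + z
       = '' + 'a'^0 + 'aabb'
       = '' + '' + 'aabb'
       = 'aabb'

The pumped string is 'aabb' with length 4.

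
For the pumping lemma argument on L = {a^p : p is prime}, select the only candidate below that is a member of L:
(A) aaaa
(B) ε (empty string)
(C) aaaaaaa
(C) aaaaaaa

The pumping lemma is applied to a string s that lies in L, so first check membership of each option:
- (A) aaaa has length 4 = 2 × 2, which is not prime, so it is not in L ✗
- (B) ε has length 0, which is not prime, so it is not in L ✗
- (C) aaaaaaa has length 7, which is prime, so it is in L ✓

Only (C) aaaaaaa is in L, so it is the only candidate that could play the role of s.
(In a complete proof one picks s in terms of the pumping length p so that |s| ≥ p is guaranteed; a fixed string like aaaaaaa illustrates the shape of such an s.)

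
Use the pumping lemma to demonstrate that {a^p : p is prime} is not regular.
Assume for contradiction that L is regular, and let p ≥ 1 be the pumping length given by the pumping lemma.
Choose a prime q with q ≥ p (one exists because there are infinitely many primes) and let s = a^q. Then s ∈ L and |s| = q ≥ p.
By the pumping lemma, s = xyz for some x, y, z with |xy| ≤ p, |y| ≥ 1, and xy^i z ∈ L for every i ≥ 0.
Here y = a^k for some k with 1 ≤ k ≤ p, and xy^i z = a^(q + (i − 1)k) for every i ≥ 0.

Take i = q + 1: |xy^(q+1) z| = q + qk = q(k + 1).
Both factors satisfy q ≥ 2 and k + 1 ≥ 2, so q(k + 1) is composite, and xy^(q+1) z ∉ L.

This contradicts the pumping lemma, which requires xy^i z ∈ L for all i ≥ 0.
Hence L = {a^p : p is prime} is not regular. ∎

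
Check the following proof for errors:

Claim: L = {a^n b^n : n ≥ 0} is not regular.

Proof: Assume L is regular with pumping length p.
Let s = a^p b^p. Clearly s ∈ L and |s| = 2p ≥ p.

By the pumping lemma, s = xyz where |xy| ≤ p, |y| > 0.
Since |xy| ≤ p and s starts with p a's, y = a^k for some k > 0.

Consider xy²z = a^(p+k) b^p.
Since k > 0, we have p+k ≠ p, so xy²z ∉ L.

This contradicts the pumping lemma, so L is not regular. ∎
The proof is correct.

This proof is valid because:
1. The string s = a^p b^p is correctly in L
2. The decomposition analysis is correct: y must consist only of a's
3. The contradiction is valid: pumping increases a's but not b's
4. The conclusion follows logically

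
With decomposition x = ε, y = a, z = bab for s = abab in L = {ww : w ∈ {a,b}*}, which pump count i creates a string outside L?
i = 2

xy²z = ε · aa · bab = aabab; aabab has odd length 5, so it cannot be written as ww and is not in L.
(Other choices also work, e.g. i = 0, 3; only i = 1 is guaranteed to stay in L since xy¹z = s.)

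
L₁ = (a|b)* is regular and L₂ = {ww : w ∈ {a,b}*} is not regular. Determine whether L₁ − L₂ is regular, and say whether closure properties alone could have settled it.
No — L₁ − L₂ is not regular.

L₁ − L₂ is the complement of {ww} within {a,b}*. If it were regular, its complement {ww} would be regular as well (regular languages are closed under complement) — contradiction. So L₁ − L₂ is not regular.

Note that the bare facts "L₁ regular, L₂ non-regular" do not settle the question by themselves: the closure of regular languages under ∪, ∩, complement and difference applies only when BOTH operands are regular. With a non-regular operand the result can come out regular or non-regular depending on the specific languages, so one has to work out L₁ − L₂ for this particular pair, as above.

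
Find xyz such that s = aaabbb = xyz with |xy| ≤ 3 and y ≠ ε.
x = 'aa', y = 'a', z = 'bbb'

For s = aaabbb and p = 3, one valid decomposition is:
- x = 'aa' (length 2)
- y = 'a' (length 1)
- z = 'bbb' (length 3)

Verification:
- xyz = 'aa' + 'a' + 'bbb' = aaabbb ✓
- |xy| = 3 ≤ 3 ✓
- |y| = 1 > 0 ✓

All pumping lemma constraints are satisfied.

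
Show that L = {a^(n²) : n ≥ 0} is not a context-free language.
Assume for contradiction that L is context-free, and let p ≥ 1 be the pumping length given by the pumping lemma for CFLs.
Choose s = a^(p²). Then s ∈ L and |s| = p² ≥ p.
By the CFL pumping lemma, s = uvxyz for some u, v, x, y, z with |vxy| ≤ p, |vy| ≥ 1, and uv^i xy^i z ∈ L for every i ≥ 0.
All symbols are a's, so only lengths matter: let k = |vy|, with 1 ≤ k ≤ |vxy| ≤ p.

Take i = 2: |uv²xy²z| = p² + k, and p² < p² + k ≤ p² + p < (p + 1)².
So the length lies strictly between consecutive squares and is not a perfect square; uv²xy²z ∉ L.

This contradicts the CFL pumping lemma, which requires uv^i xy^i z ∈ L for all i ≥ 0.
Hence L = {a^(n²) : n ≥ 0} is not context-free. ∎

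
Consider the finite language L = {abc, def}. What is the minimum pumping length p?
p = 4

For a finite language L, the pumping lemma holds vacuously if p > max|s| for s ∈ L.

The longest string in L = {abc, def} has length 3.
If p = 4, then no string s ∈ L has |s| ≥ p, so the condition is vacuously true.

The minimum pumping length is p = 4.

Why no smaller p works: for any p ≤ 3, the longest string s ∈ L has |s| = 3 ≥ p, so it would
have to be pumpable; but pumping up (i = 2, 3, ...) produces ever longer strings, which cannot all lie in the
finite language L. So the pumping property fails for every p ≤ 3.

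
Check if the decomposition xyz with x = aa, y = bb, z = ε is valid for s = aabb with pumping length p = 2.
Violated: |xy| ≤ p

The decomposition x = aa, y = bb, z = ε for s = aabb with p = 2
violates the constraint: |xy| ≤ p

|xy| = |aabb| = 4 > 2 = p. The decomposition puts too many characters in xy.

Pumping lemma constraints:
1. xyz = s (decomposition is valid)
2. |xy| ≤ p
3. |y| > 0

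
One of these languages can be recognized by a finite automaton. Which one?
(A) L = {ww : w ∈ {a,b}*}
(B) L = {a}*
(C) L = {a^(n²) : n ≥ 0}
(B) {a}*

(B) L = {a}* is regular.

This can be recognized by a finite automaton (DFA/NFA).
Regular expressions like {a}* define regular languages.

The other choices are not regular:
- {ww : w ∈ {a,b}*}: After pumping, the two halves no longer match
- {a^(n²) : n ≥ 0}: After pumping, length is no longer a perfect square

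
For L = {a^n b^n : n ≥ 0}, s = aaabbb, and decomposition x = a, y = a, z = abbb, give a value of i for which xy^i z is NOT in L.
i = 2

xy²z = a · aa · abbb = aaaabbb; aaaabbb has 4 a's and 3 b's; 4 ≠ 3, so it is not in L.
(Other choices also work, e.g. i = 0, 3; only i = 1 is guaranteed to stay in L since xy¹z = s.)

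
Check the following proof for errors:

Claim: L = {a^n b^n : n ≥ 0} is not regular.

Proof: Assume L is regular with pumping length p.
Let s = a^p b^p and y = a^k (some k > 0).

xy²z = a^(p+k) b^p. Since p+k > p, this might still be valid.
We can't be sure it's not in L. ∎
The proof is INCORRECT.

Error: The conclusion is wrong.
xy²z = a^(p+k) b^p is definitely NOT in L because the number of a's (p+k) ≠ number of b's (p).
The proof incorrectly doubts what is actually a valid contradiction.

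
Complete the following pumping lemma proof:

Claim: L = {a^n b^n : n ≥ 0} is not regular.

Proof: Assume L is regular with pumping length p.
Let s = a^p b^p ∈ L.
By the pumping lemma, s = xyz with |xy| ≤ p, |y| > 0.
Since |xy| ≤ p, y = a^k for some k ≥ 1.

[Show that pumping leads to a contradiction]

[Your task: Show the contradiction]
Consider xy²z = a^(p+k) b^p.

Since k ≥ 1, we have p + k > p.
So xy²z has more a's than b's: (p+k) a's vs p b's.
This means xy²z ∉ L because a^n b^n requires equal counts.

This contradicts the pumping lemma which states xy²z ∈ L.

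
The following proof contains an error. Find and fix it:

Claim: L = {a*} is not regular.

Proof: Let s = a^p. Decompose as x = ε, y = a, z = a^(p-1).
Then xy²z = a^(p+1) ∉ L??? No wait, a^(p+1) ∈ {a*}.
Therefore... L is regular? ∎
Error: The proof attempts to show a*  is not regular, but a* IS regular!

Correction: a* is a regular language (recognized by a simple DFA with one accepting state and self-loop on 'a'). The pumping lemma can only prove non-regularity, not regularity. For regular languages, pumping always works.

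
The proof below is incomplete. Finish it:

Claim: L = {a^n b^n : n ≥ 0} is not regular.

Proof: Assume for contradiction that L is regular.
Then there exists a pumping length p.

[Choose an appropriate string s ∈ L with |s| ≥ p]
s = a^p b^p

This string is in L (has equal a's and b's) and has length 2p ≥ p.
Any decomposition xyz with |xy| ≤ p means y consists only of a's,
so pumping will unbalance the counts.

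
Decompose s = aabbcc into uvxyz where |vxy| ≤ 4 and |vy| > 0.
u='a', v='a', x='bb', y='c', z='c'

For s = aabbcc with pumping length p = 4:

One valid decomposition:
- u = 'a'
- v = 'a'
- x = 'bb'
- y = 'c'
- z = 'c'

Verification:
- uvxyz = 'a' + 'a' + 'bb' + 'c' + 'c' = aabbcc ✓
- |vxy| = |'abbc'| = 4 ≤ 4 ✓
- |vy| = |'ac'| = 2 > 0 ✓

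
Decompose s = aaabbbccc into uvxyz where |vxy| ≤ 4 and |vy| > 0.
u='aa', v='a', x='bb', y='b', z='ccc'

For s = aaabbbccc with pumping length p = 4:

One valid decomposition:
- u = 'aa'
- v = 'a'
- x = 'bb'
- y = 'b'
- z = 'ccc'

Verification:
- uvxyz = 'aa' + 'a' + 'bb' + 'b' + 'ccc' = aaabbbccc ✓
- |vxy| = |'abbb'| = 4 ≤ 4 ✓
- |vy| = |'ab'| = 2 > 0 ✓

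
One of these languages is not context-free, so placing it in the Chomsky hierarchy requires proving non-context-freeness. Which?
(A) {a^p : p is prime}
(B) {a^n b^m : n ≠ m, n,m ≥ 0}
(A) {a^p : p is prime}

(A) {a^p : p is prime} requires the CFL pumping lemma.

- {a^n b^m : n ≠ m, n,m ≥ 0} is context-free (but not regular)
  • Can be shown non-regular with the regular pumping lemma
  • After pumping a's, we can make n = m

- {a^p : p is prime} is NOT context-free
  • Requires the CFL pumping lemma to prove
  • The CFL pumping lemma also fails because prime gaps are unbounded

The CFL pumping lemma is "stronger" in that it can prove non-membership
in the larger class of context-free languages.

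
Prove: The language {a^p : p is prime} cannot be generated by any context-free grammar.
Assume for contradiction that L is context-free, and let p ≥ 1 be the pumping length given by the pumping lemma for CFLs.
Choose a prime q with q ≥ p and let s = a^q. Then s ∈ L and |s| = q ≥ p.
By the CFL pumping lemma, s = uvxyz for some u, v, x, y, z with |vxy| ≤ p, |vy| ≥ 1, and uv^i xy^i z ∈ L for every i ≥ 0.
All symbols are a's, so only lengths matter: let k = |vy|, with 1 ≤ k ≤ p. Then |uv^i xy^i z| = q + (i − 1)k.

Take i = q + 1: the length is q + qk = q(k + 1).
Both factors satisfy q ≥ 2 and k + 1 ≥ 2, so q(k + 1) is composite and uv^(q+1) xy^(q+1) z ∉ L.

This contradicts the CFL pumping lemma, which requires uv^i xy^i z ∈ L for all i ≥ 0.
Hence L = {a^p : p is prime} is not context-free. ∎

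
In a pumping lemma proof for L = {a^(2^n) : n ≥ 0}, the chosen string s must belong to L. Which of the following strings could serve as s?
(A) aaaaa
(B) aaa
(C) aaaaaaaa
(C) aaaaaaaa

The pumping lemma is applied to a string s that lies in L, so first check membership of each option:
- (A) aaaaa has length 5, strictly between 2^2 = 4 and 2^3 = 8, so it is not in L ✗
- (B) aaa has length 3, strictly between 2^1 = 2 and 2^2 = 4, so it is not in L ✗
- (C) aaaaaaaa has length 8 = 2^3, so it is in L ✓

Only (C) aaaaaaaa is in L, so it is the only candidate that could play the role of s.
(In a complete proof one picks s in terms of the pumping length p so that |s| ≥ p is guaranteed; a fixed string like aaaaaaaa illustrates the shape of such an s.)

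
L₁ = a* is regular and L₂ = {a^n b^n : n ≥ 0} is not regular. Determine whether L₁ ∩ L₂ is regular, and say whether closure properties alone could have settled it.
Yes — L₁ ∩ L₂ is regular.

A string of a* contains no b's, and the only string of {a^n b^n} with no b's is ε (n = 0). So L₁ ∩ L₂ = {ε}, a finite language, which is regular.

Note that the bare facts "L₁ regular, L₂ non-regular" do not settle the question by themselves: the closure of regular languages under ∪, ∩, complement and difference applies only when BOTH operands are regular. With a non-regular operand the result can come out regular or non-regular depending on the specific languages, so one has to work out L₁ ∩ L₂ for this particular pair, as above.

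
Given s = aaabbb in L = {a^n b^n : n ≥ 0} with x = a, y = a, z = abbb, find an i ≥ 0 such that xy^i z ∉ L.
i = 2

xy²z = a · aa · abbb = aaaabbb; aaaabbb has 4 a's and 3 b's; 4 ≠ 3, so it is not in L.
(Other choices also work, e.g. i = 0, 3; only i = 1 is guaranteed to stay in L since xy¹z = s.)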